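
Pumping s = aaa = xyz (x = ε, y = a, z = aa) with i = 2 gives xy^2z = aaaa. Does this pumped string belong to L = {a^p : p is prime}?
No

xy²z = ε · aa · aa = aaaa.
aaaa has length 4 = 2 × 2, which is not prime, so it is not in L.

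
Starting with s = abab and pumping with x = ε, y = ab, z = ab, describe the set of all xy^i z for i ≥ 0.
{xy^i z : i ≥ 0} = {(ab)^(i+1) : i ≥ 0} = {ab, abab, ababab, ...}

With x = ε, y = ab, z = ab: Pumping 'ab' gives strings of alternating a's and b's.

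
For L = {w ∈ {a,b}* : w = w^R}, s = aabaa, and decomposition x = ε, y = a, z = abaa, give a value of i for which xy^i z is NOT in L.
i = 2

xy²z = ε · aa · abaa = aaabaa; aaabaa reversed is aabaaa ≠ aaabaa, so it is not a palindrome and is not in L.
(Other choices also work, e.g. i = 0, 3; only i = 1 is guaranteed to stay in L since xy¹z = s.)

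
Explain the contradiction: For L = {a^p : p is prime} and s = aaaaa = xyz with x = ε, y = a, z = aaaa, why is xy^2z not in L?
xy²z = aaaaaa ∉ L

Pumping with i = 2 replaces y = a by y² = aa:
- Original: s = xyz = aaaaa; aaaaa has length 5, which is prime, so it is in L
- Pumped: xy²z = ε · aa · aaaa = aaaaaa
- aaaaaa has length 6 = 2 × 3, which is not prime, so it is not in L

The pumping lemma would require xy²z ∈ L, so this decomposition yields a contradiction.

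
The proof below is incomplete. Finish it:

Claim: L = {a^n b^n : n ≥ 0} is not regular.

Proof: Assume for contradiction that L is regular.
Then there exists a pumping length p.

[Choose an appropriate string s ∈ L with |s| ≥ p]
s = a^p b^p

This string is in L (has equal a's and b's) and has length 2p ≥ p.
Any decomposition xyz with |xy| ≤ p means y consists only of a's,
so pumping will unbalance the counts.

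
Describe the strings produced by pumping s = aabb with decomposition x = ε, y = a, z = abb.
{xy^i z : i ≥ 0} = {a^(i+1) b^2 : i ≥ 0} = {abb, aabb, aaabb, ...}

With x = ε, y = a, z = abb: Starting with aabb and pumping the first 'a' (z = abb keeps the second 'a'), we get strings with i+1 a's followed by 2 b's for i = 0, 1, 2, ...; note bb is not produced because z always contributes one a.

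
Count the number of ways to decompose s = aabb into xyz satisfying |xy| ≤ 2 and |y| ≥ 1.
3

For s = 'aabb' with pumping length p = 2:

Constraints: |xy| ≤ 2, |y| > 0

Valid decompositions (|xy| ≤ p, |y| ≥ 1):
  • x='', y='a', z='abb'
  • x='a', y='a', z='bb'
  • x='', y='aa', z='bb'

Total count: 3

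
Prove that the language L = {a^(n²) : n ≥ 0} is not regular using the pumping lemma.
Assume for contradiction that L is regular, and let p ≥ 1 be the pumping length given by the pumping lemma.
Choose s = a^(p²). Then s ∈ L and |s| = p² ≥ p.
By the pumping lemma, s = xyz for some x, y, z with |xy| ≤ p, |y| ≥ 1, and xy^i z ∈ L for every i ≥ 0.
Here y = a^k for some k with 1 ≤ k ≤ |xy| ≤ p.

Take i = 2: |xy²z| = p² + k.
Now p² < p² + k ≤ p² + p < p² + 2p + 1 = (p + 1)².
So |xy²z| lies strictly between the consecutive squares p² and (p + 1)², hence is not a perfect square, and xy²z ∉ L.

This contradicts the pumping lemma, which requires xy^i z ∈ L for all i ≥ 0.
Hence L = {a^(n²) : n ≥ 0} is not regular. ∎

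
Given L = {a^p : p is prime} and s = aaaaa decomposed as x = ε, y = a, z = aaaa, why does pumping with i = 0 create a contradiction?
xy⁰z = aaaa ∉ L

Pumping with i = 0 replaces y = a by y⁰ = ε:
- Original: s = xyz = aaaaa; aaaaa has length 5, which is prime, so it is in L
- Pumped: xy⁰z = ε · ε · aaaa = aaaa
- aaaa has length 4 = 2 × 2, which is not prime, so it is not in L

The pumping lemma would require xy⁰z ∈ L, so this decomposition yields a contradiction.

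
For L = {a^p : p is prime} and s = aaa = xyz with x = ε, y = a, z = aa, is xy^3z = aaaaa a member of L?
Yes

xy³z = ε · aaa · aa = aaaaa.
aaaaa has length 5, which is prime, so it is in L.
(A single pumped string landing in L is not a contradiction by itself; a non-regularity proof needs some i for which xy^i z ∉ L, for every admissible decomposition.)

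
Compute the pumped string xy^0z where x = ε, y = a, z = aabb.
aabb

Given x = '', y = 'a', z = 'aabb' and i = 0:

xy^0z = x + y·y·...·y (0 times) + z
       = '' + 'a'^0 + 'aabb'
       = '' + '' + 'aabb'
       = 'aabb'

The pumped string is 'aabb' with length 4.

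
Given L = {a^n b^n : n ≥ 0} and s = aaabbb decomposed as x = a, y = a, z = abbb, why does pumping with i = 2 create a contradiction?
xy²z = aaaabbb ∉ L

Pumping with i = 2 replaces y = a by y² = aa:
- Original: s = xyz = aaabbb; aaabbb = a^3 b^3 has equal counts (3 = 3), so it is in L
- Pumped: xy²z = a · aa · abbb = aaaabbb
- aaaabbb has 4 a's and 3 b's; 4 ≠ 3, so it is not in L

The pumping lemma would require xy²z ∈ L, so this decomposition yields a contradiction.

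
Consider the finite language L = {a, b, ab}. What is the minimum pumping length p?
p = 3

For a finite language L, the pumping lemma holds vacuously if p > max|s| for s ∈ L.

The longest string in L = {a, b, ab} has length 2.
If p = 3, then no string s ∈ L has |s| ≥ p, so the condition is vacuously true.

The minimum pumping length is p = 3.

Why no smaller p works: for any p ≤ 2, the longest string s ∈ L has |s| = 2 ≥ p, so it would
have to be pumpable; but pumping up (i = 2, 3, ...) produces ever longer strings, which cannot all lie in the
finite language L. So the pumping property fails for every p ≤ 2.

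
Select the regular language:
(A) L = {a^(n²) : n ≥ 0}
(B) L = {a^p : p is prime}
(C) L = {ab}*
(C) {ab}*

(C) L = {ab}* is regular.

This can be recognized by a finite automaton (DFA/NFA).
Regular expressions like {ab}* define regular languages.

The other choices are not regular:
- {a^(n²) : n ≥ 0}: After pumping, length is no longer a perfect square
- {a^p : p is prime}: After pumping, the length becomes composite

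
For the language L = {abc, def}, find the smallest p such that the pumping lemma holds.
p = 4

For a finite language L, the pumping lemma holds vacuously if p > max|s| for s ∈ L.

The longest string in L = {abc, def} has length 3.
If p = 4, then no string s ∈ L has |s| ≥ p, so the condition is vacuously true.

The minimum pumping length is p = 4.

Why no smaller p works: for any p ≤ 3, the longest string s ∈ L has |s| = 3 ≥ p, so it would
have to be pumpable; but pumping up (i = 2, 3, ...) produces ever longer strings, which cannot all lie in the
finite language L. So the pumping property fails for every p ≤ 3.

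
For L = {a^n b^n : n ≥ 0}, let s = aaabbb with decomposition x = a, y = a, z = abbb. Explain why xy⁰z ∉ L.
xy⁰z = aabbb ∉ L

Pumping with i = 0 replaces y = a by y⁰ = ε:
- Original: s = xyz = aaabbb; aaabbb = a^3 b^3 has equal counts (3 = 3), so it is in L
- Pumped: xy⁰z = a · ε · abbb = aabbb
- aabbb has 2 a's and 3 b's; 2 ≠ 3, so it is not in L

The pumping lemma would require xy⁰z ∈ L, so this decomposition yields a contradiction.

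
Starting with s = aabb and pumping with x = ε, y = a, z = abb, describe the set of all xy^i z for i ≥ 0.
{xy^i z : i ≥ 0} = {a^(i+1) b^2 : i ≥ 0} = {abb, aabb, aaabb, ...}

With x = ε, y = a, z = abb: Starting with aabb and pumping the first 'a' (z = abb keeps the second 'a'), we get strings with i+1 a's followed by 2 b's for i = 0, 1, 2, ...; note bb is not produced because z always contributes one a.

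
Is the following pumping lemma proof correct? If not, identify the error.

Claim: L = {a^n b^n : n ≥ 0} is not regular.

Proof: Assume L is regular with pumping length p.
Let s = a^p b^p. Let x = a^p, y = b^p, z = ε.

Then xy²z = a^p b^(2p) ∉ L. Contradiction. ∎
The proof is INCORRECT.

Error: The decomposition violates |xy| ≤ p.
With x = a^p and y = b^p, we have |xy| = 2p > p.
The pumping lemma requires |xy| ≤ p, so y must be within the first p characters.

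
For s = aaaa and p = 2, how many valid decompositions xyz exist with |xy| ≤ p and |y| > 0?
3

For s = 'aaaa' with pumping length p = 2:

Constraints: |xy| ≤ 2, |y| > 0

Valid decompositions (|xy| ≤ p, |y| ≥ 1):
  • x='', y='a', z='aaa'
  • x='a', y='a', z='aa'
  • x='', y='aa', z='aa'

Total count: 3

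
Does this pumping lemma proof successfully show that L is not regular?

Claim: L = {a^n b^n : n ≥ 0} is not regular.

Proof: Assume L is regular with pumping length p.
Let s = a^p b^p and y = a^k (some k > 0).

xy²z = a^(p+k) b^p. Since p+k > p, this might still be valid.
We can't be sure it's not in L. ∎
The proof is INCORRECT.

Error: The conclusion is wrong.
xy²z = a^(p+k) b^p is definitely NOT in L because the number of a's (p+k) ≠ number of b's (p).
The proof incorrectly doubts what is actually a valid contradiction.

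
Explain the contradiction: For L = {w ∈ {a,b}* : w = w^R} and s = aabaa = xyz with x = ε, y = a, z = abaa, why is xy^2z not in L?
xy²z = aaabaa ∉ L

Pumping with i = 2 replaces y = a by y² = aa:
- Original: s = xyz = aabaa; aabaa reversed is aabaa, the same string, so it is a palindrome and is in L
- Pumped: xy²z = ε · aa · abaa = aaabaa
- aaabaa reversed is aabaaa ≠ aaabaa, so it is not a palindrome and is not in L

The pumping lemma would require xy²z ∈ L, so this decomposition yields a contradiction.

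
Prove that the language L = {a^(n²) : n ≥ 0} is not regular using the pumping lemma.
Assume for contradiction that L is regular, and let p ≥ 1 be the pumping length given by the pumping lemma.
Choose s = a^(p²). Then s ∈ L and |s| = p² ≥ p.
By the pumping lemma, s = xyz for some x, y, z with |xy| ≤ p, |y| ≥ 1, and xy^i z ∈ L for every i ≥ 0.
Here y = a^k for some k with 1 ≤ k ≤ |xy| ≤ p.

Take i = 2: |xy²z| = p² + k.
Now p² < p² + k ≤ p² + p < p² + 2p + 1 = (p + 1)².
So |xy²z| lies strictly between the consecutive squares p² and (p + 1)², hence is not a perfect square, and xy²z ∉ L.

This contradicts the pumping lemma, which requires xy^i z ∈ L for all i ≥ 0.
Hence L = {a^(n²) : n ≥ 0} is not regular. ∎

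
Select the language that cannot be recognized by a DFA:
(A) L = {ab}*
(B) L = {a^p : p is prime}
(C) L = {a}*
(B) {a^p : p is prime}

(B) L = {a^p : p is prime} is NOT regular.

The pumping lemma can be used to prove this:
After pumping, the length becomes composite

The other languages are regular because they can be recognized by finite automata.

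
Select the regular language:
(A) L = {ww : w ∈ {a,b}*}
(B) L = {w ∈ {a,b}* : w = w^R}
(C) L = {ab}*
(C) {ab}*

(C) L = {ab}* is regular.

This can be recognized by a finite automaton (DFA/NFA).
Regular expressions like {ab}* define regular languages.

The other choices are not regular:
- {ww : w ∈ {a,b}*}: After pumping, the two halves no longer match
- {w ∈ {a,b}* : w = w^R}: After pumping, the string is no longer symmetric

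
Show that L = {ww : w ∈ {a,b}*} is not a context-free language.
Assume for contradiction that L is context-free, and let p ≥ 1 be the pumping length given by the pumping lemma for CFLs.
Choose s = a^p b^p a^p b^p. Then s ∈ L (take w = a^p b^p) and |s| = 4p ≥ p.
By the CFL pumping lemma, s = uvxyz for some u, v, x, y, z with |vxy| ≤ p, |vy| ≥ 1, and uv^i xy^i z ∈ L for every i ≥ 0.

Write s as four blocks A₁ B₁ A₂ B₂ with A₁ = A₂ = a^p and B₁ = B₂ = b^p. Since |vxy| ≤ p, the window vxy lies inside at most two adjacent blocks. Take i = 0 and let t = uxz, so |t| = 4p − |vy| with 1 ≤ |vy| ≤ p. If |t| is odd, t ∉ L immediately, so assume |vy| is even (hence |vy| ≥ 2) and |t|/2 = 2p − |vy|/2, which satisfies p ≤ |t|/2 ≤ 2p − 1.

Case 1 (vxy inside A₁B₁): t = a^(p−j) b^(p−l) a^p b^p with j + l = |vy|. The second half of t has length < 2p, so it is a suffix of the trailing a^p b^p and ends in b; the first half is a^(p−j) b^(p−l) a^((j+l)/2), which ends in a because (j+l)/2 ≥ 1. The halves differ, so t ∉ L.

Case 2 (vxy inside B₁A₂, straddling the middle): t = a^p b^(p−j) a^(p−l) b^p with j + l = |vy|. If t = ww, then w is a prefix of t of length ≥ p, so w begins with a^p; and w is a suffix of t of length ≥ p, so w ends with b^p. That forces |w| ≥ 2p, contradicting |w| = |t|/2 ≤ 2p − 1. So t ∉ L.

Case 3 (vxy inside A₂B₂): t = a^p b^p a^(p−j) b^(p−l) with j + l = |vy|. The first half of t is a prefix of a^p b^p, so it begins with a; the second half is b^((j+l)/2) a^(p−j) b^(p−l), which begins with b. The halves differ, so t ∉ L.

In every case uv⁰xy⁰z = uxz ∉ L.

This contradicts the CFL pumping lemma, which requires uv^i xy^i z ∈ L for all i ≥ 0.
Hence L = {ww : w ∈ {a,b}*} is not context-free. ∎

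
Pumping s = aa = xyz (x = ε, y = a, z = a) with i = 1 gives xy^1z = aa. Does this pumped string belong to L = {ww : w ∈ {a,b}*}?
Yes

xy¹z = ε · a · a = aa.
aa splits into halves a · a, which are equal, so it is in L (w = a).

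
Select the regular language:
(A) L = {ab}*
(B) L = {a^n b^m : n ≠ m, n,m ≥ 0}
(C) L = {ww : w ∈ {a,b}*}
(A) {ab}*

(A) L = {ab}* is regular.

This can be recognized by a finite automaton (DFA/NFA).
Regular expressions like {ab}* define regular languages.

The other choices are not regular:
- {a^n b^m : n ≠ m, n,m ≥ 0}: After pumping a's, we can make n = m
- {ww : w ∈ {a,b}*}: After pumping, the two halves no longer match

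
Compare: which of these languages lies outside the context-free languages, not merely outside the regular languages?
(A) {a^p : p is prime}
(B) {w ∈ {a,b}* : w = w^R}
(A) {a^p : p is prime}

(A) {a^p : p is prime} requires the CFL pumping lemma.

- {w ∈ {a,b}* : w = w^R} is context-free (but not regular)
  • Can be shown non-regular with the regular pumping lemma
  • After pumping, the string is no longer symmetric

- {a^p : p is prime} is NOT context-free
  • Requires the CFL pumping lemma to prove
  • The CFL pumping lemma also fails because prime gaps are unbounded

The CFL pumping lemma is "stronger" in that it can prove non-membership
in the larger class of context-free languages.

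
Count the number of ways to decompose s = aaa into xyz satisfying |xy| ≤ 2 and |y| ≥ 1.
3

For s = 'aaa' with pumping length p = 2:

Constraints: |xy| ≤ 2, |y| > 0

Valid decompositions (|xy| ≤ p, |y| ≥ 1):
  • x='', y='a', z='aa'
  • x='a', y='a', z='a'
  • x='', y='aa', z='a'

Total count: 3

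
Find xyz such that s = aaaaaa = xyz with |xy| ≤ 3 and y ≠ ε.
x = 'a', y = 'a', z = 'aaaa'

For s = aaaaaa and p = 3, one valid decomposition is:
- x = 'a' (length 1)
- y = 'a' (length 1)
- z = 'aaaa' (length 4)

Verification:
- xyz = 'a' + 'a' + 'aaaa' = aaaaaa ✓
- |xy| = 2 ≤ 3 ✓
- |y| = 1 > 0 ✓

All pumping lemma constraints are satisfied.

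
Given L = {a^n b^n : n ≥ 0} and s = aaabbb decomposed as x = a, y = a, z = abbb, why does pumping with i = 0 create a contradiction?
xy⁰z = aabbb ∉ L

Pumping with i = 0 replaces y = a by y⁰ = ε:
- Original: s = xyz = aaabbb; aaabbb = a^3 b^3 has equal counts (3 = 3), so it is in L
- Pumped: xy⁰z = a · ε · abbb = aabbb
- aabbb has 2 a's and 3 b's; 2 ≠ 3, so it is not in L

The pumping lemma would require xy⁰z ∈ L, so this decomposition yields a contradiction.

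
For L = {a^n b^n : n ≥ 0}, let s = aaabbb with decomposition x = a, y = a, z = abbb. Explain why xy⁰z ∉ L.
xy⁰z = aabbb ∉ L

Pumping with i = 0 replaces y = a by y⁰ = ε:
- Original: s = xyz = aaabbb; aaabbb = a^3 b^3 has equal counts (3 = 3), so it is in L
- Pumped: xy⁰z = a · ε · abbb = aabbb
- aabbb has 2 a's and 3 b's; 2 ≠ 3, so it is not in L

The pumping lemma would require xy⁰z ∈ L, so this decomposition yields a contradiction.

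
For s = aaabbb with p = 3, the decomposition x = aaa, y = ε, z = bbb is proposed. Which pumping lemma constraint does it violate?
Violated: |y| > 0

The decomposition x = aaa, y = ε, z = bbb for s = aaabbb with p = 3
violates the constraint: |y| > 0

|y| = 0, but the pumping lemma requires |y| > 0 (y must be non-empty).

Pumping lemma constraints:
1. xyz = s (decomposition is valid)
2. |xy| ≤ p
3. |y| > 0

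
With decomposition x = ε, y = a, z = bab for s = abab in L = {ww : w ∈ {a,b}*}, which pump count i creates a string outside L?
i = 3

xy³z = ε · aaa · bab = aaabab; aaabab has length 6; its halves are aaa and bab, which differ, so it is not in L.
(Other choices also work, e.g. i = 0, 2; only i = 1 is guaranteed to stay in L since xy¹z = s.)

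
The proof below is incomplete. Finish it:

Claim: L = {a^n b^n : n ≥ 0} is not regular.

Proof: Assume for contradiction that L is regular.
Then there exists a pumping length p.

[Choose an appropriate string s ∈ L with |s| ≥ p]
s = a^p b^p

This string is in L (has equal a's and b's) and has length 2p ≥ p.
Any decomposition xyz with |xy| ≤ p means y consists only of a's,
so pumping will unbalance the counts.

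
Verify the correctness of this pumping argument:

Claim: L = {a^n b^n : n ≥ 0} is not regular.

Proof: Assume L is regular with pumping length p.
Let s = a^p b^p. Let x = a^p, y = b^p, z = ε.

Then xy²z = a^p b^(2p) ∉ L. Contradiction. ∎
The proof is INCORRECT.

Error: The decomposition violates |xy| ≤ p.
With x = a^p and y = b^p, we have |xy| = 2p > p.
The pumping lemma requires |xy| ≤ p, so y must be within the first p characters.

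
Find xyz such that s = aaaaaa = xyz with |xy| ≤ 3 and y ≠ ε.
x = '', y = 'a', z = 'aaaaa'

For s = aaaaaa and p = 3, one valid decomposition is:
- x = '' (length 0)
- y = 'a' (length 1)
- z = 'aaaaa' (length 5)

Verification:
- xyz = '' + 'a' + 'aaaaa' = aaaaaa ✓
- |xy| = 1 ≤ 3 ✓
- |y| = 1 > 0 ✓

All pumping lemma constraints are satisfied.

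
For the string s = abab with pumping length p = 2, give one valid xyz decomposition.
x = '', y = 'ab', z = 'ab'

For s = abab and p = 2, one valid decomposition is:
- x = '' (length 0)
- y = 'ab' (length 2)
- z = 'ab' (length 2)

Verification:
- xyz = '' + 'ab' + 'ab' = abab ✓
- |xy| = 2 ≤ 2 ✓
- |y| = 2 > 0 ✓

All pumping lemma constraints are satisfied.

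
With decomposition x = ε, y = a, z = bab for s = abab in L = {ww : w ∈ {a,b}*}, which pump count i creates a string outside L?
i = 2

xy²z = ε · aa · bab = aabab; aabab has odd length 5, so it cannot be written as ww and is not in L.
(Other choices also work, e.g. i = 0, 3; only i = 1 is guaranteed to stay in L since xy¹z = s.)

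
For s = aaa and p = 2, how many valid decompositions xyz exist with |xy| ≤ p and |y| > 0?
3

For s = 'aaa' with pumping length p = 2:

Constraints: |xy| ≤ 2, |y| > 0

Valid decompositions (|xy| ≤ p, |y| ≥ 1):
  • x='', y='a', z='aa'
  • x='a', y='a', z='a'
  • x='', y='aa', z='a'

Total count: 3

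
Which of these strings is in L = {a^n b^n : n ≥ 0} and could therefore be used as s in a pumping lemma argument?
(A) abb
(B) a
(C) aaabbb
(C) aaabbb

The pumping lemma is applied to a string s that lies in L, so first check membership of each option:
- (A) abb has 1 a's and 2 b's; 1 ≠ 2, so it is not in L ✗
- (B) a has 1 a's and 0 b's; 1 ≠ 0, so it is not in L ✗
- (C) aaabbb = a^3 b^3 has equal counts (3 = 3), so it is in L ✓

Only (C) aaabbb is in L, so it is the only candidate that could play the role of s.
(In a complete proof one picks s in terms of the pumping length p so that |s| ≥ p is guaranteed; a fixed string like aaabbb illustrates the shape of such an s.)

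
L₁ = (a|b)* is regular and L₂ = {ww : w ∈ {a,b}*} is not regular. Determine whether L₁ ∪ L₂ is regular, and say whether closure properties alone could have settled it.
Yes — L₁ ∪ L₂ is regular.

{ww} ⊆ (a|b)*, so L₁ ∪ L₂ = (a|b)*, which is regular.

Note that the bare facts "L₁ regular, L₂ non-regular" do not settle the question by themselves: the closure of regular languages under ∪, ∩, complement and difference applies only when BOTH operands are regular. With a non-regular operand the result can come out regular or non-regular depending on the specific languages, so one has to work out L₁ ∪ L₂ for this particular pair, as above.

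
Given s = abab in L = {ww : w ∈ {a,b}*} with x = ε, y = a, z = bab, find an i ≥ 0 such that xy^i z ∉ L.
i = 0

xy⁰z = ε · ε · bab = bab; bab has odd length 3, so it cannot be written as ww and is not in L.
(Other choices also work, e.g. i = 2, 3; only i = 1 is guaranteed to stay in L since xy¹z = s.)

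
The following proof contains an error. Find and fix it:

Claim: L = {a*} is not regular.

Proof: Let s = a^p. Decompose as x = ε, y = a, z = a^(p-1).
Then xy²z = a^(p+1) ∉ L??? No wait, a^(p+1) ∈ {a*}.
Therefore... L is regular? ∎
Error: The proof attempts to show a*  is not regular, but a* IS regular!

Correction: a* is a regular language (recognized by a simple DFA with one accepting state and self-loop on 'a'). The pumping lemma can only prove non-regularity, not regularity. For regular languages, pumping always works.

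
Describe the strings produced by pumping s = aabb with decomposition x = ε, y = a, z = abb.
{xy^i z : i ≥ 0} = {a^(i+1) b^2 : i ≥ 0} = {abb, aabb, aaabb, ...}

With x = ε, y = a, z = abb: Starting with aabb and pumping the first 'a' (z = abb keeps the second 'a'), we get strings with i+1 a's followed by 2 b's for i = 0, 1, 2, ...; note bb is not produced because z always contributes one a.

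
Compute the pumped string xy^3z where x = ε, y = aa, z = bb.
aaaaaabb

Given x = '', y = 'aa', z = 'bb' and i = 3:

xy^3z = x + y·y·...·y (3 times) + z
       = '' + 'aa'^3 + 'bb'
       = '' + 'aaaaaa' + 'bb'
       = 'aaaaaabb'

The pumped string is 'aaaaaabb' with length 8.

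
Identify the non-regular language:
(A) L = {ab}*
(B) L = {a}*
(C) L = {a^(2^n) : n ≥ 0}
(C) {a^(2^n) : n ≥ 0}

(C) L = {a^(2^n) : n ≥ 0} is NOT regular.

The pumping lemma can be used to prove this:
After pumping, length is no longer a power of 2

The other languages are regular because they can be recognized by finite automata.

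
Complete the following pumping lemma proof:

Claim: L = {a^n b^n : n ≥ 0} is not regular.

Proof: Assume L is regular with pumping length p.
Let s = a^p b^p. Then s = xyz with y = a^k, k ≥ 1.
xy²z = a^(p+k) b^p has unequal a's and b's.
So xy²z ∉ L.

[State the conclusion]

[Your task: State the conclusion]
This contradicts the pumping lemma for regular languages,
which guarantees xy^i z ∈ L for all i ≥ 0.

Since our assumption that L is regular leads to a contradiction,
we conclude that L = {a^n b^n : n ≥ 0} is NOT regular. ∎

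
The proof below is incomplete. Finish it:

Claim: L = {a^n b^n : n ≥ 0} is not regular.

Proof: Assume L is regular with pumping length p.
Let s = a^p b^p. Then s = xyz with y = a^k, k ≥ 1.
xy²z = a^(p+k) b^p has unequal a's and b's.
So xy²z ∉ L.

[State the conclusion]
This contradicts the pumping lemma for regular languages,
which guarantees xy^i z ∈ L for all i ≥ 0.

Since our assumption that L is regular leads to a contradiction,
we conclude that L = {a^n b^n : n ≥ 0} is NOT regular. ∎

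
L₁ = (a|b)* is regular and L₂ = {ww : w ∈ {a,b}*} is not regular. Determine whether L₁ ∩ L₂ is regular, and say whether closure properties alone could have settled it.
No — L₁ ∩ L₂ is not regular.

(a|b)* is all strings over {a,b}, so L₁ ∩ L₂ = {ww : w ∈ {a,b}*} = L₂ itself, which is not regular (pump s = a^p b a^p b).

Note that the bare facts "L₁ regular, L₂ non-regular" do not settle the question by themselves: the closure of regular languages under ∪, ∩, complement and difference applies only when BOTH operands are regular. With a non-regular operand the result can come out regular or non-regular depending on the specific languages, so one has to work out L₁ ∩ L₂ for this particular pair, as above.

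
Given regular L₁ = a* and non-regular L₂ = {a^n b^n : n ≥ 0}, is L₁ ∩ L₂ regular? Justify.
Yes — L₁ ∩ L₂ is regular.

A string of a* contains no b's, and the only string of {a^n b^n} with no b's is ε (n = 0). So L₁ ∩ L₂ = {ε}, a finite language, which is regular.

Note that the bare facts "L₁ regular, L₂ non-regular" do not settle the question by themselves: the closure of regular languages under ∪, ∩, complement and difference applies only when BOTH operands are regular. With a non-regular operand the result can come out regular or non-regular depending on the specific languages, so one has to work out L₁ ∩ L₂ for this particular pair, as above.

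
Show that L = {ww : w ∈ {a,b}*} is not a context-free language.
Assume for contradiction that L is context-free, and let p ≥ 1 be the pumping length given by the pumping lemma for CFLs.
Choose s = a^p b^p a^p b^p. Then s ∈ L (take w = a^p b^p) and |s| = 4p ≥ p.
By the CFL pumping lemma, s = uvxyz for some u, v, x, y, z with |vxy| ≤ p, |vy| ≥ 1, and uv^i xy^i z ∈ L for every i ≥ 0.

Write s as four blocks A₁ B₁ A₂ B₂ with A₁ = A₂ = a^p and B₁ = B₂ = b^p. Since |vxy| ≤ p, the window vxy lies inside at most two adjacent blocks. Take i = 0 and let t = uxz, so |t| = 4p − |vy| with 1 ≤ |vy| ≤ p. If |t| is odd, t ∉ L immediately, so assume |vy| is even (hence |vy| ≥ 2) and |t|/2 = 2p − |vy|/2, which satisfies p ≤ |t|/2 ≤ 2p − 1.

Case 1 (vxy inside A₁B₁): t = a^(p−j) b^(p−l) a^p b^p with j + l = |vy|. The second half of t has length < 2p, so it is a suffix of the trailing a^p b^p and ends in b; the first half is a^(p−j) b^(p−l) a^((j+l)/2), which ends in a because (j+l)/2 ≥ 1. The halves differ, so t ∉ L.

Case 2 (vxy inside B₁A₂, straddling the middle): t = a^p b^(p−j) a^(p−l) b^p with j + l = |vy|. If t = ww, then w is a prefix of t of length ≥ p, so w begins with a^p; and w is a suffix of t of length ≥ p, so w ends with b^p. That forces |w| ≥ 2p, contradicting |w| = |t|/2 ≤ 2p − 1. So t ∉ L.

Case 3 (vxy inside A₂B₂): t = a^p b^p a^(p−j) b^(p−l) with j + l = |vy|. The first half of t is a prefix of a^p b^p, so it begins with a; the second half is b^((j+l)/2) a^(p−j) b^(p−l), which begins with b. The halves differ, so t ∉ L.

In every case uv⁰xy⁰z = uxz ∉ L.

This contradicts the CFL pumping lemma, which requires uv^i xy^i z ∈ L for all i ≥ 0.
Hence L = {ww : w ∈ {a,b}*} is not context-free. ∎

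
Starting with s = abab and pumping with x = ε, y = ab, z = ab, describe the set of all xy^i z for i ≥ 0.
{xy^i z : i ≥ 0} = {(ab)^(i+1) : i ≥ 0} = {ab, abab, ababab, ...}

With x = ε, y = ab, z = ab: Pumping 'ab' gives strings of alternating a's and b's.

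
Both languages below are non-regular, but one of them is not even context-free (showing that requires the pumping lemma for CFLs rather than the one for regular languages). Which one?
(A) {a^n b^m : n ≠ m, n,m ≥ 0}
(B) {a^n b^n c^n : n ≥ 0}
(B) {a^n b^n c^n : n ≥ 0}

(B) {a^n b^n c^n : n ≥ 0} requires the CFL pumping lemma.

- {a^n b^m : n ≠ m, n,m ≥ 0} is context-free (but not regular)
  • Can be shown non-regular with the regular pumping lemma
  • After pumping a's, we can make n = m

- {a^n b^n c^n : n ≥ 0} is NOT context-free
  • Requires the CFL pumping lemma to prove
  • Cannot maintain three equal counts simultaneously

The CFL pumping lemma is "stronger" in that it can prove non-membership
in the larger class of context-free languages.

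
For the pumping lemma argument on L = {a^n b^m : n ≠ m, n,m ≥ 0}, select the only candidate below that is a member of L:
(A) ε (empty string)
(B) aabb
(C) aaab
(C) aaab

The pumping lemma is applied to a string s that lies in L, so first check membership of each option:
- (A) ε = a^0 b^0 has n = m = 0, so it is not in L ✗
- (B) aabb = a^2 b^2 has n = m = 2, so it is not in L ✗
- (C) aaab = a^3 b^1 with 3 ≠ 1, so it is in L ✓

Only (C) aaab is in L, so it is the only candidate that could play the role of s.
(In a complete proof one picks s in terms of the pumping length p so that |s| ≥ p is guaranteed; a fixed string like aaab illustrates the shape of such an s.)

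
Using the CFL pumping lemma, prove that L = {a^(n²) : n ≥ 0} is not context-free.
Assume for contradiction that L is context-free, and let p ≥ 1 be the pumping length given by the pumping lemma for CFLs.
Choose s = a^(p²). Then s ∈ L and |s| = p² ≥ p.
By the CFL pumping lemma, s = uvxyz for some u, v, x, y, z with |vxy| ≤ p, |vy| ≥ 1, and uv^i xy^i z ∈ L for every i ≥ 0.
All symbols are a's, so only lengths matter: let k = |vy|, with 1 ≤ k ≤ |vxy| ≤ p.

Take i = 2: |uv²xy²z| = p² + k, and p² < p² + k ≤ p² + p < (p + 1)².
So the length lies strictly between consecutive squares and is not a perfect square; uv²xy²z ∉ L.

This contradicts the CFL pumping lemma, which requires uv^i xy^i z ∈ L for all i ≥ 0.
Hence L = {a^(n²) : n ≥ 0} is not context-free. ∎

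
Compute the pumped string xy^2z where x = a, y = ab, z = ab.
aababab

Given x = 'a', y = 'ab', z = 'ab' and i = 2:

xy^2z = x + y·y·...·y (2 times) + z
       = 'a' + 'ab'^2 + 'ab'
       = 'a' + 'abab' + 'ab'
       = 'aababab'

The pumped string is 'aababab' with length 7.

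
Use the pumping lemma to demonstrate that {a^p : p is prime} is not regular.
Assume for contradiction that L is regular, and let p ≥ 1 be the pumping length given by the pumping lemma.
Choose a prime q with q ≥ p (one exists because there are infinitely many primes) and let s = a^q. Then s ∈ L and |s| = q ≥ p.
By the pumping lemma, s = xyz for some x, y, z with |xy| ≤ p, |y| ≥ 1, and xy^i z ∈ L for every i ≥ 0.
Here y = a^k for some k with 1 ≤ k ≤ p, and xy^i z = a^(q + (i − 1)k) for every i ≥ 0.

Take i = q + 1: |xy^(q+1) z| = q + qk = q(k + 1).
Both factors satisfy q ≥ 2 and k + 1 ≥ 2, so q(k + 1) is composite, and xy^(q+1) z ∉ L.

This contradicts the pumping lemma, which requires xy^i z ∈ L for all i ≥ 0.
Hence L = {a^p : p is prime} is not regular. ∎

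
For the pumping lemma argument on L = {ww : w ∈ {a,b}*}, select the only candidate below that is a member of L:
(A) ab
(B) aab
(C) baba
(C) baba

The pumping lemma is applied to a string s that lies in L, so first check membership of each option:
- (A) ab has length 2; its halves are a and b, which differ, so it is not in L ✗
- (B) aab has odd length 3, so it cannot be written as ww and is not in L ✗
- (C) baba splits into halves ba · ba, which are equal, so it is in L (w = ba) ✓

Only (C) baba is in L, so it is the only candidate that could play the role of s.
(In a complete proof one picks s in terms of the pumping length p so that |s| ≥ p is guaranteed; a fixed string like baba illustrates the shape of such an s.)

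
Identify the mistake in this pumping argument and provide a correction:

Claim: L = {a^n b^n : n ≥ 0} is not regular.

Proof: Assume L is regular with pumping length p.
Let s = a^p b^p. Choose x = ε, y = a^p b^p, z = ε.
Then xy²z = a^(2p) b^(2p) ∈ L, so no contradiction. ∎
Error: The decomposition violates |xy| ≤ p. With y = a^p b^p, |xy| = |y| = 2p > p. (The proof also miscomputes xy²z, which would be a^p b^p a^p b^p rather than a^(2p) b^(2p), and it wrongly treats one harmless decomposition as settling the matter — the prover does not get to choose the decomposition.)

Correction: The pumping lemma requires |xy| ≤ p, and the argument must handle every decomposition satisfying |xy| ≤ p, |y| ≥ 1. Since s starts with p a's, any such y consists only of a's, say y = a^k with k ≥ 1. Then xy²z = a^(p+k) b^p has unequal numbers of a's and b's, so xy²z ∉ L — the required contradiction.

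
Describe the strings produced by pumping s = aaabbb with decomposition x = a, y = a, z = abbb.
{xy^i z : i ≥ 0} = {a^(2+i) b^3 : i ≥ 0} = {aabbb, aaabbb, aaaabbb, ...}

With x = a, y = a, z = abbb: Starting with aaabbb and pumping the second 'a', we get strings with 2+i a's followed by 3 b's for i = 0, 1, 2, ...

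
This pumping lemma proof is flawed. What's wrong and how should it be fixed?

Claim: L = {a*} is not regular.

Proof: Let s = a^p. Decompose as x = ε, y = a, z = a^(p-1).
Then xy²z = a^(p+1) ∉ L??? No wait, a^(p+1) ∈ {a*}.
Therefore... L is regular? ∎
Error: The proof attempts to show a*  is not regular, but a* IS regular!

Correction: a* is a regular language (recognized by a simple DFA with one accepting state and self-loop on 'a'). The pumping lemma can only prove non-regularity, not regularity. For regular languages, pumping always works.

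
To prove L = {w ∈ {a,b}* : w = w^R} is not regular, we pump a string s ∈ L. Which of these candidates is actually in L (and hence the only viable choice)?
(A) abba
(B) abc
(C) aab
(A) abba

The pumping lemma is applied to a string s that lies in L, so first check membership of each option:
- (A) abba reversed is abba, the same string, so it is a palindrome and is in L ✓
- (B) abc reversed is cba ≠ abc, so it is not a palindrome and is not in L ✗
- (C) aab reversed is baa ≠ aab, so it is not a palindrome and is not in L ✗

Only (A) abba is in L, so it is the only candidate that could play the role of s.
(In a complete proof one picks s in terms of the pumping length p so that |s| ≥ p is guaranteed; a fixed string like abba illustrates the shape of such an s.)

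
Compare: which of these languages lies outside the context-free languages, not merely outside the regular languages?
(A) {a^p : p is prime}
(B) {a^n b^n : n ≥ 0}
(A) {a^p : p is prime}

(A) {a^p : p is prime} requires the CFL pumping lemma.

- {a^n b^n : n ≥ 0} is context-free (but not regular)
  • Can be shown non-regular with the regular pumping lemma
  • After pumping, the number of a's and b's become unequal

- {a^p : p is prime} is NOT context-free
  • Requires the CFL pumping lemma to prove
  • The CFL pumping lemma also fails because prime gaps are unbounded

The CFL pumping lemma is "stronger" in that it can prove non-membership
in the larger class of context-free languages.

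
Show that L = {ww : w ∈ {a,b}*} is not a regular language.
Assume for contradiction that L is regular, and let p ≥ 1 be the pumping length given by the pumping lemma.
Choose s = a^p b a^p b. Then s ∈ L (take w = a^p b) and |s| = 2p + 2 ≥ p.
By the pumping lemma, s = xyz for some x, y, z with |xy| ≤ p, |y| ≥ 1, and xy^i z ∈ L for every i ≥ 0.
Since |xy| ≤ p and the first p symbols of s are all a's, y = a^k for some k with 1 ≤ k ≤ p.

Take i = 2: t = xy²z = a^(p + k) b a^p b.
Suppose t = uu for some string u. The string t contains exactly two b's and ends in b, so u contains exactly one b and ends in b; hence u = a^j b for some j, and uu = a^j b a^j b. Comparing with t = a^(p + k) b a^p b forces j = p + k (first block) and j = p (second block), which is impossible since k ≥ 1. So t ∉ L.

This contradicts the pumping lemma, which requires xy^i z ∈ L for all i ≥ 0.
Hence L = {ww : w ∈ {a,b}*} is not regular. ∎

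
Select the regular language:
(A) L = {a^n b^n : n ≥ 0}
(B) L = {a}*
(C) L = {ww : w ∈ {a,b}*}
(B) {a}*

(B) L = {a}* is regular.

This can be recognized by a finite automaton (DFA/NFA).
Regular expressions like {a}* define regular languages.

The other choices are not regular:
- {a^n b^n : n ≥ 0}: After pumping, the number of a's and b's become unequal
- {ww : w ∈ {a,b}*}: After pumping, the two halves no longer match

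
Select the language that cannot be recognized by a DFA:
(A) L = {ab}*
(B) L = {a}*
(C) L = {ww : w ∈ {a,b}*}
(C) {ww : w ∈ {a,b}*}

(C) L = {ww : w ∈ {a,b}*} is NOT regular.

The pumping lemma can be used to prove this:
After pumping, the two halves no longer match

The other languages are regular because they can be recognized by finite automata.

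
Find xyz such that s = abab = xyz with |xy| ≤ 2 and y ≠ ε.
x = '', y = 'a', z = 'bab'

For s = abab and p = 2, one valid decomposition is:
- x = '' (length 0)
- y = 'a' (length 1)
- z = 'bab' (length 3)

Verification:
- xyz = '' + 'a' + 'bab' = abab ✓
- |xy| = 1 ≤ 2 ✓
- |y| = 1 > 0 ✓

All pumping lemma constraints are satisfied.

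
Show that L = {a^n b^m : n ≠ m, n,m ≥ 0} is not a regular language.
Assume for contradiction that L is regular, and let p ≥ 1 be the pumping length given by the pumping lemma.
Choose s = a^p b^(p + p!). Then s ∈ L because p ≠ p + p! (as p! ≥ 1), and |s| ≥ p.
By the pumping lemma, s = xyz for some x, y, z with |xy| ≤ p, |y| ≥ 1, and xy^i z ∈ L for every i ≥ 0.
Since |xy| ≤ p and the first p symbols of s are all a's, y = a^k for some k with 1 ≤ k ≤ p.
For every i ≥ 0, xy^i z = a^(p + (i − 1)k) b^(p + p!).

Because 1 ≤ k ≤ p, k divides p!. Let t = p!/k (a positive integer) and take i = t + 1.
Then the number of a's is p + tk = p + p!, which equals the number of b's.
So xy^(t+1) z = a^(p + p!) b^(p + p!) has equally many a's and b's and is NOT in L.

This contradicts the pumping lemma, which requires xy^i z ∈ L for all i ≥ 0.
Hence L = {a^n b^m : n ≠ m, n,m ≥ 0} is not regular. ∎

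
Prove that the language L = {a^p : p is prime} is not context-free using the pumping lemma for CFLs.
Assume for contradiction that L is context-free, and let p ≥ 1 be the pumping length given by the pumping lemma for CFLs.
Choose a prime q with q ≥ p and let s = a^q. Then s ∈ L and |s| = q ≥ p.
By the CFL pumping lemma, s = uvxyz for some u, v, x, y, z with |vxy| ≤ p, |vy| ≥ 1, and uv^i xy^i z ∈ L for every i ≥ 0.
All symbols are a's, so only lengths matter: let k = |vy|, with 1 ≤ k ≤ p. Then |uv^i xy^i z| = q + (i − 1)k.

Take i = q + 1: the length is q + qk = q(k + 1).
Both factors satisfy q ≥ 2 and k + 1 ≥ 2, so q(k + 1) is composite and uv^(q+1) xy^(q+1) z ∉ L.

This contradicts the CFL pumping lemma, which requires uv^i xy^i z ∈ L for all i ≥ 0.
Hence L = {a^p : p is prime} is not context-free. ∎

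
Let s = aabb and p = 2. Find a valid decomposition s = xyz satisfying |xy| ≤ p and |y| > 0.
x = '', y = 'a', z = 'abb'

For s = aabb and p = 2, one valid decomposition is:
- x = '' (length 0)
- y = 'a' (length 1)
- z = 'abb' (length 3)

Verification:
- xyz = '' + 'a' + 'abb' = aabb ✓
- |xy| = 1 ≤ 2 ✓
- |y| = 1 > 0 ✓

All pumping lemma constraints are satisfied.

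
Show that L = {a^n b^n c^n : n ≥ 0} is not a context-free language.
Assume for contradiction that L is context-free, and let p ≥ 1 be the pumping length given by the pumping lemma for CFLs.
Choose s = a^p b^p c^p. Then s ∈ L and |s| = 3p ≥ p.
By the CFL pumping lemma, s = uvxyz for some u, v, x, y, z with |vxy| ≤ p, |vy| ≥ 1, and uv^i xy^i z ∈ L for every i ≥ 0.

Because |vxy| ≤ p, the window vxy cannot contain both an a and a c: any substring of s containing both must include the entire block b^p plus at least one a and one c, so it has length ≥ p + 2 > p.
Hence at least one of the letters a, c does not occur in vy at all.

Take i = 0: the string uxz is obtained from s by deleting |vy| ≥ 1 symbols, so |uxz| = 3p − |vy| < 3p.
But the letter (a or c) that does not occur in vy still occurs exactly p times in uxz. Every string of L with exactly p copies of some letter is a^p b^p c^p, of length 3p. Since |uxz| < 3p, uxz ∉ L.

This contradicts the CFL pumping lemma, which requires uv^i xy^i z ∈ L for all i ≥ 0.
Hence L = {a^n b^n c^n : n ≥ 0} is not context-free. ∎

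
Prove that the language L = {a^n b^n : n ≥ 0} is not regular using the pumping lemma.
Assume for contradiction that L is regular, and let p ≥ 1 be the pumping length given by the pumping lemma.
Choose s = a^p b^p. Then s ∈ L and |s| = 2p ≥ p.
By the pumping lemma, s = xyz for some x, y, z with |xy| ≤ p, |y| ≥ 1, and xy^i z ∈ L for every i ≥ 0.
Since |xy| ≤ p and the first p symbols of s are all a's, we must have y = a^k for some k with 1 ≤ k ≤ p.

Take i = 3: xy³z = a^(p + 2k) b^p.
This string has p + 2k a's but p b's, and p + 2k > p because k ≥ 1. So xy³z ∉ L.

This contradicts the pumping lemma, which requires xy^i z ∈ L for all i ≥ 0.
Hence L = {a^n b^n : n ≥ 0} is not regular. ∎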